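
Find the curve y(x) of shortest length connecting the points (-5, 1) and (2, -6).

Arc-length functional: J[y] = ∫ sqrt(1 + (y')^2) dx.
Lagrangian L = sqrt(1 + (y')^2) has no explicit y dependence, so ∂L/∂y = 0 and the Euler-Lagrange equation gives
    d/dx( y' / sqrt(1 + (y')^2) ) = 0  ⇒  y' / sqrt(1 + (y')^2) = const.
Hence y' is constant, so y(x) is affine.
Fitting the endpoints (-5, 1) and (2, -6):
    slope m = ((-6) − 1) / (2 − (-5)) = -1,
    intercept c = 1 − m·(-5) = -4.
Extremal: y(x) = -x - 4.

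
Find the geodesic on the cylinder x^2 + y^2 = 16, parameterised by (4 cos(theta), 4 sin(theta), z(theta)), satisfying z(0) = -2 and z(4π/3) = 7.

Parameterise the cylinder of radius R = 4 as
    r(θ) = (4 cos θ, 4 sin θ, z(θ)).
The arc-length element is
    ds = sqrt(16 + (dz/dθ)^2) dθ,
so the Lagrangian is L = sqrt(16 + z'^2).
L depends on z' only, not on z or θ, so ∂L/∂z = 0 and
    ∂L/∂z' = z' / sqrt(16 + z'^2).
The Euler-Lagrange equation gives
    d/dθ( z' / sqrt(16 + z'^2) ) = 0,
so z' is constant. Integrating once:
    z(θ) = a θ + b,
a helix on the cylinder (a straight line when the cylinder is unrolled). The constants a, b are determined by the endpoint conditions.
With endpoint conditions z(0) = -2 and z(4π/3) = 7: from z(0) = b we get b = -2, and a·4π/3 + -2 = 7 gives a = 27/(4π), so
    z(θ) = (27/(4π)) θ − 2.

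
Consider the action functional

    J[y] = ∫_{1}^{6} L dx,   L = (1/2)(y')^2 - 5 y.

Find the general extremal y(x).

The Lagrangian is L = (1/2)(y')^2 - 5 y.
∂L/∂y = -5.
∂L/∂y' = y'.
The Euler-Lagrange equation d/dx(∂L/∂y') − ∂L/∂y = 0 becomes:
    y'' + 5 = 0
General solution: y(x) = -(5/2) x^2 + A x + B, where A and B are arbitrary constants fixed by the endpoint conditions.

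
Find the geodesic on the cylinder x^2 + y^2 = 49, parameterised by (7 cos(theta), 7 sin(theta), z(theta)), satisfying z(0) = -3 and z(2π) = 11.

Parameterise the cylinder of radius R = 7 as
    r(θ) = (7 cos θ, 7 sin θ, z(θ)).
The arc-length element is
    ds = sqrt(49 + (dz/dθ)^2) dθ,
so the Lagrangian is L = sqrt(49 + z'^2).
L depends on z' only, not on z or θ, so ∂L/∂z = 0 and
    ∂L/∂z' = z' / sqrt(49 + z'^2).
The Euler-Lagrange equation gives
    d/dθ( z' / sqrt(49 + z'^2) ) = 0,
so z' is constant. Integrating once:
    z(θ) = a θ + b,
a helix on the cylinder (a straight line when the cylinder is unrolled). The constants a, b are determined by the endpoint conditions.
With endpoint conditions z(0) = -3 and z(2π) = 11: from z(0) = b we get b = -3, and a·2π + -3 = 11 gives a = 7/π, so
    z(θ) = (7/π) θ − 3.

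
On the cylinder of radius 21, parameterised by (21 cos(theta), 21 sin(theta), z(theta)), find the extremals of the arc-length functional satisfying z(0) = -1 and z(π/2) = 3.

Parameterise the cylinder of radius R = 21 as
    r(θ) = (21 cos θ, 21 sin θ, z(θ)).
The arc-length element is
    ds = sqrt(441 + (dz/dθ)^2) dθ,
so the Lagrangian is L = sqrt(441 + z'^2).
L depends on z' only, not on z or θ, so ∂L/∂z = 0 and
    ∂L/∂z' = z' / sqrt(441 + z'^2).
The Euler-Lagrange equation gives
    d/dθ( z' / sqrt(441 + z'^2) ) = 0,
so z' is constant. Integrating once:
    z(θ) = a θ + b,
a helix on the cylinder (a straight line when the cylinder is unrolled). The constants a, b are determined by the endpoint conditions.
With endpoint conditions z(0) = -1 and z(π/2) = 3: from z(0) = b we get b = -1, and a·π/2 + -1 = 3 gives a = 8/π, so
    z(θ) = (8/π) θ − 1.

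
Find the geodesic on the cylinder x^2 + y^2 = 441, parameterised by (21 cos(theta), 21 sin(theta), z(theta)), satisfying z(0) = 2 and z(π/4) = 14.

Parameterise the cylinder of radius R = 21 as
    r(θ) = (21 cos θ, 21 sin θ, z(θ)).
The arc-length element is
    ds = sqrt(441 + (dz/dθ)^2) dθ,
so the Lagrangian is L = sqrt(441 + z'^2).
L depends on z' only, not on z or θ, so ∂L/∂z = 0 and
    ∂L/∂z' = z' / sqrt(441 + z'^2).
The Euler-Lagrange equation gives
    d/dθ( z' / sqrt(441 + z'^2) ) = 0,
so z' is constant. Integrating once:
    z(θ) = a θ + b,
a helix on the cylinder (a straight line when the cylinder is unrolled). The constants a, b are determined by the endpoint conditions.
With endpoint conditions z(0) = 2 and z(π/4) = 14: from z(0) = b we get b = 2, and a·π/4 + 2 = 14 gives a = 48/π, so
    z(θ) = (48/π) θ + 2.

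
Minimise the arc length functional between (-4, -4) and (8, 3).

Arc-length functional: J[y] = ∫ sqrt(1 + (y')^2) dx.
Lagrangian L = sqrt(1 + (y')^2) has no explicit y dependence, so ∂L/∂y = 0 and the Euler-Lagrange equation gives
    d/dx( y' / sqrt(1 + (y')^2) ) = 0  ⇒  y' / sqrt(1 + (y')^2) = const.
Hence y' is constant, so y(x) is affine.
Fitting the endpoints (-4, -4) and (8, 3):
    slope m = (3 − (-4)) / (8 − (-4)) = 7/12,
    intercept c = (-4) − m·(-4) = -5/3.
Extremal: y(x) = (7/12) x - 5/3.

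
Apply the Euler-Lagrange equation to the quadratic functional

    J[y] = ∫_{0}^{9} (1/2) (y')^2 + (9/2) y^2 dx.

The Lagrangian is L = (1/2) (y')^2 + (9/2) y^2.
Compute ∂L/∂y = 9y, ∂L/∂y' = y'.
The Euler-Lagrange equation d/dx(∂L/∂y') − ∂L/∂y = 0 reduces to
    y'' − 9 y = 0.
Its general solution is
    y(x) = A e^(3x) + B e^(−3x),
with A, B fixed by the endpoint conditions.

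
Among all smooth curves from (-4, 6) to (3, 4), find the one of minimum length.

Arc-length functional: J[y] = ∫ sqrt(1 + (y')^2) dx.
Lagrangian L = sqrt(1 + (y')^2) has no explicit y dependence, so ∂L/∂y = 0 and the Euler-Lagrange equation gives
    d/dx( y' / sqrt(1 + (y')^2) ) = 0  ⇒  y' / sqrt(1 + (y')^2) = const.
Hence y' is constant, so y(x) is affine.
Fitting the endpoints (-4, 6) and (3, 4):
    slope m = (4 − 6) / (3 − (-4)) = -2/7,
    intercept c = 6 − m·(-4) = 34/7.
Extremal: y(x) = (-2/7) x + 34/7.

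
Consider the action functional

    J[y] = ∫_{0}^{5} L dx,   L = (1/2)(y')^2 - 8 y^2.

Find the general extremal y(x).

The Lagrangian is L = (1/2)(y')^2 - 8 y^2.
∂L/∂y = -16y.
∂L/∂y' = y'.
The Euler-Lagrange equation d/dx(∂L/∂y') − ∂L/∂y = 0 becomes:
    y'' + 16 y = 0
General solution: y(x) = A sin(4x) + B cos(4x), where A and B are arbitrary constants fixed by the endpoint conditions.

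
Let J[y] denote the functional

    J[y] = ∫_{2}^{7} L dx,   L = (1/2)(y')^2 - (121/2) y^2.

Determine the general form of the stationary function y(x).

The Lagrangian is L = (1/2)(y')^2 - (121/2) y^2.
∂L/∂y = -121y.
∂L/∂y' = y'.
The Euler-Lagrange equation d/dx(∂L/∂y') − ∂L/∂y = 0 becomes:
    y'' + 121 y = 0
General solution: y(x) = A sin(11x) + B cos(11x), where A and B are arbitrary constants fixed by the endpoint conditions.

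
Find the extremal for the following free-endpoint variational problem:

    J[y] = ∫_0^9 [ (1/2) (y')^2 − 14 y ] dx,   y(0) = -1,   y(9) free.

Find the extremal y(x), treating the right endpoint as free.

The Lagrangian L = (1/2) (y')^2 − 14 y gives
    ∂L/∂y = −14,   ∂L/∂y' = y'.
Euler-Lagrange: d/dx(y') − (−14) = 0, i.e. y'' + 14 = 0, so
    y(x) = −(14/2) x^2 + C1 x + C2.
Fixed left endpoint y(0) = -1 ⇒ C2 = -1.
The right endpoint x = 9 is free, so the natural (transversality) condition is ∂L/∂y' |_{x=9} = 0, i.e. y'(9) = 0.
Compute y'(x) = −14 x + C1, so y'(9) = −126 + C1 = 0 ⇒ C1 = 126.
Therefore the extremal is
    y(x) = −7 x^2 + 126 x − 1.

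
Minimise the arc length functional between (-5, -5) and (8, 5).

Arc-length functional: J[y] = ∫ sqrt(1 + (y')^2) dx.
Lagrangian L = sqrt(1 + (y')^2) has no explicit y dependence, so ∂L/∂y = 0 and the Euler-Lagrange equation gives
    d/dx( y' / sqrt(1 + (y')^2) ) = 0  ⇒  y' / sqrt(1 + (y')^2) = const.
Hence y' is constant, so y(x) is affine.
Fitting the endpoints (-5, -5) and (8, 5):
    slope m = (5 − (-5)) / (8 − (-5)) = 10/13,
    intercept c = (-5) − m·(-5) = -15/13.
Extremal: y(x) = (10/13) x - 15/13.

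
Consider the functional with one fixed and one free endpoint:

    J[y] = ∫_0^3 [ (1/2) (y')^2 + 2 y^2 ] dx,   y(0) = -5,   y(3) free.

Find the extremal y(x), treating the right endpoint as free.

The Lagrangian L = (1/2) (y')^2 + 2 y^2 gives
    ∂L/∂y = 4 y,   ∂L/∂y' = y'.
Euler-Lagrange: y'' − 4 y = 0.
With k = 2, the general solution is
    y(x) = A cosh(2 x) + B sinh(2 x).
Fixed left endpoint y(0) = -5 ⇒ A = -5.
The right endpoint x = 3 is free, so the natural (transversality) condition is ∂L/∂y' |_{x=3} = 0, i.e. y'(3) = 0.
Compute y'(x) = A k sinh(k x) + B k cosh(k x), so
    y'(3) = A k sinh(k·3) + B k cosh(k·3) = 0
    ⇒ B = −A tanh(k·3) = 5 tanh(2·3).
Therefore the extremal is
    y(x) = −5 cosh(2 x) + 5 tanh(2·3) sinh(2 x).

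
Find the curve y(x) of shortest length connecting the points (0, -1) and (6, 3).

Arc-length functional: J[y] = ∫ sqrt(1 + (y')^2) dx.
Lagrangian L = sqrt(1 + (y')^2) has no explicit y dependence, so ∂L/∂y = 0 and the Euler-Lagrange equation gives
    d/dx( y' / sqrt(1 + (y')^2) ) = 0  ⇒  y' / sqrt(1 + (y')^2) = const.
Hence y' is constant, so y(x) is affine.
Fitting the endpoints (0, -1) and (6, 3):
    slope m = (3 − (-1)) / (6 − 0) = 2/3,
    intercept c = (-1) − m·0 = -1.
Extremal: y(x) = (2/3) x - 1.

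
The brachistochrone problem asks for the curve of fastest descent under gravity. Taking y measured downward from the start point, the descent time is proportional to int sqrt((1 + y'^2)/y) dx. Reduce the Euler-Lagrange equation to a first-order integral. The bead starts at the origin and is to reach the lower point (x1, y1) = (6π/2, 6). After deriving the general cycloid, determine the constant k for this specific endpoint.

The Lagrangian L = sqrt((1 + y'^2) / y) has no explicit x dependence, so the Beltrami identity applies:
    L − y' ∂L/∂y' = C.
Compute ∂L/∂y' = y' / sqrt(y (1 + y'^2)).
Substitute:
    sqrt((1 + y'^2)/y) − y'·y' / sqrt(y (1 + y'^2))
    = (1 + y'^2) / sqrt(y (1 + y'^2)) − y'^2 / sqrt(y (1 + y'^2))
    = 1 / sqrt(y (1 + y'^2)) = C.
Squaring and rearranging gives the first integral
    y (1 + y'^2) = 1/C^2 =: k   (constant).
Solving this first-order ODE by the substitution
    y = (k/2)(1 − cos θ)
yields the cycloid parameterisation
    x(θ) = (k/2)(θ − sin θ),   y(θ) = (k/2)(1 − cos θ).
The constant k is fixed by the endpoint condition.
Now fit the given lower endpoint (x1, y1) = (6π/2, 6). At the bottom of the first arch (θ = π), the parametric equations give
    y(π) = (k/2)(1 − cos π) = k,
    x(π) = (k/2)(π − sin π) = kπ/2.
Matching y(π) = 6 gives k = 6, consistent with x(π) = 6π/2. Therefore the specific cycloid is
    x(θ) = (6/2)(θ − sin θ),   y(θ) = (6/2)(1 − cos θ).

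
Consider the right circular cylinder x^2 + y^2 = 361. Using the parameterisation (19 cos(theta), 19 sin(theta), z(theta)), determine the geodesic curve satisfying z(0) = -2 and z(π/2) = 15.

Parameterise the cylinder of radius R = 19 as
    r(θ) = (19 cos θ, 19 sin θ, z(θ)).
The arc-length element is
    ds = sqrt(361 + (dz/dθ)^2) dθ,
so the Lagrangian is L = sqrt(361 + z'^2).
L depends on z' only, not on z or θ, so ∂L/∂z = 0 and
    ∂L/∂z' = z' / sqrt(361 + z'^2).
The Euler-Lagrange equation gives
    d/dθ( z' / sqrt(361 + z'^2) ) = 0,
so z' is constant. Integrating once:
    z(θ) = a θ + b,
a helix on the cylinder (a straight line when the cylinder is unrolled). The constants a, b are determined by the endpoint conditions.
With endpoint conditions z(0) = -2 and z(π/2) = 15: from z(0) = b we get b = -2, and a·π/2 + -2 = 15 gives a = 34/π, so
    z(θ) = (34/π) θ − 2.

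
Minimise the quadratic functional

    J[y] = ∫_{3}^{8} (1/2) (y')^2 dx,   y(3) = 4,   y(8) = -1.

The Lagrangian is L = (1/2) (y')^2.
Compute ∂L/∂y = 0, ∂L/∂y' = y'.
The Euler-Lagrange equation d/dx(∂L/∂y') − ∂L/∂y = 0 reduces to
    y'' = 0.
Its general solution is
    y(x) = A x + B,
with A, B fixed by the endpoint conditions.
Applying the endpoint conditions y(3) = 4 and y(8) = -1: solve A·3 + B = 4 and A·8 + B = -1. Subtracting gives A(8 − 3) = -1 − 4, so A = -1, and B = 4 − A·3 = 7. Therefore
    y(x) = -x + 7.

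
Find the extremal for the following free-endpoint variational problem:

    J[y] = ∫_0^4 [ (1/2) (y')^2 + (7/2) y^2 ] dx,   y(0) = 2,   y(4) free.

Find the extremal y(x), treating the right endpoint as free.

The Lagrangian L = (1/2) (y')^2 + (7/2) y^2 gives
    ∂L/∂y = 7 y,   ∂L/∂y' = y'.
Euler-Lagrange: y'' − 7 y = 0.
With k = sqrt(7), the general solution is
    y(x) = A cosh(sqrt(7) x) + B sinh(sqrt(7) x).
Fixed left endpoint y(0) = 2 ⇒ A = 2.
The right endpoint x = 4 is free, so the natural (transversality) condition is ∂L/∂y' |_{x=4} = 0, i.e. y'(4) = 0.
Compute y'(x) = A k sinh(k x) + B k cosh(k x), so
    y'(4) = A k sinh(k·4) + B k cosh(k·4) = 0
    ⇒ B = −A tanh(k·4) = − 2 tanh(sqrt(7)·4).
Therefore the extremal is
    y(x) = 2 cosh(sqrt(7) x) − 2 tanh(sqrt(7)·4) sinh(sqrt(7) x).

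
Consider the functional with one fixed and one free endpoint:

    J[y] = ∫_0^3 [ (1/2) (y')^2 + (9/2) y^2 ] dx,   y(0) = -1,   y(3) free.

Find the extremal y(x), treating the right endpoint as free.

The Lagrangian L = (1/2) (y')^2 + (9/2) y^2 gives
    ∂L/∂y = 9 y,   ∂L/∂y' = y'.
Euler-Lagrange: y'' − 9 y = 0.
With k = 3, the general solution is
    y(x) = A cosh(3 x) + B sinh(3 x).
Fixed left endpoint y(0) = -1 ⇒ A = -1.
The right endpoint x = 3 is free, so the natural (transversality) condition is ∂L/∂y' |_{x=3} = 0, i.e. y'(3) = 0.
Compute y'(x) = A k sinh(k x) + B k cosh(k x), so
    y'(3) = A k sinh(k·3) + B k cosh(k·3) = 0
    ⇒ B = −A tanh(k·3) = tanh(3·3).
Therefore the extremal is
    y(x) = −cosh(3 x) + tanh(3·3) sinh(3 x).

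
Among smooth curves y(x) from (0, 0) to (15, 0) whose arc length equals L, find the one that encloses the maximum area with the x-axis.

Set up the augmented Lagrangian using a multiplier λ for the length constraint:
    F(y, y') = y − λ sqrt(1 + y'^2).
F has no explicit x dependence, so the Beltrami identity yields a first integral
    F − y' ∂F/∂y' = C.
Compute ∂F/∂y' = −λ y' / sqrt(1 + y'^2). Then
    y − λ sqrt(1 + y'^2) + λ y'^2 / sqrt(1 + y'^2) = C
    ⇒  y − λ / sqrt(1 + y'^2) = C.
Solving for y' and integrating gives
    (x − a)^2 + (y − b)^2 = λ^2,
a circular arc of radius λ. The constants a, b are determined by the endpoint conditions y(0) = y(15) = 0, and λ is fixed implicitly by the length constraint
    ∫_{0}^{15} sqrt(1 + y'^2) dx = L.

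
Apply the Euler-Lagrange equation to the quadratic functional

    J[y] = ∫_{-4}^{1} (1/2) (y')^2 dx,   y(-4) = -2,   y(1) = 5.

The Lagrangian is L = (1/2) (y')^2.
Compute ∂L/∂y = 0, ∂L/∂y' = y'.
The Euler-Lagrange equation d/dx(∂L/∂y') − ∂L/∂y = 0 reduces to
    y'' = 0.
Its general solution is
    y(x) = A x + B,
with A, B fixed by the endpoint conditions.
Applying the endpoint conditions y(-4) = -2 and y(1) = 5: solve A·-4 + B = -2 and A·1 + B = 5. Subtracting gives A(1 − -4) = 5 − -2, so A = 7/5, and B = -2 − A·-4 = 18/5. Therefore
    y(x) = (7/5) x + 18/5.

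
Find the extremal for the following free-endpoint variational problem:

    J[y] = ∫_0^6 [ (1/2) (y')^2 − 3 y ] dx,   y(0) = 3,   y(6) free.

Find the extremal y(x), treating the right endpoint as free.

The Lagrangian L = (1/2) (y')^2 − 3 y gives
    ∂L/∂y = −3,   ∂L/∂y' = y'.
Euler-Lagrange: d/dx(y') − (−3) = 0, i.e. y'' + 3 = 0, so
    y(x) = −(3/2) x^2 + C1 x + C2.
Fixed left endpoint y(0) = 3 ⇒ C2 = 3.
The right endpoint x = 6 is free, so the natural (transversality) condition is ∂L/∂y' |_{x=6} = 0, i.e. y'(6) = 0.
Compute y'(x) = −3 x + C1, so y'(6) = −18 + C1 = 0 ⇒ C1 = 18.
Therefore the extremal is
    y(x) = −(3/2) x^2 + 18 x + 3.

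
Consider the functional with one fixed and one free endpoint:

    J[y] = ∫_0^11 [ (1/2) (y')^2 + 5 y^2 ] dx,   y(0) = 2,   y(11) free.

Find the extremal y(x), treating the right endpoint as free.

The Lagrangian L = (1/2) (y')^2 + 5 y^2 gives
    ∂L/∂y = 10 y,   ∂L/∂y' = y'.
Euler-Lagrange: y'' − 10 y = 0.
With k = sqrt(10), the general solution is
    y(x) = A cosh(sqrt(10) x) + B sinh(sqrt(10) x).
Fixed left endpoint y(0) = 2 ⇒ A = 2.
The right endpoint x = 11 is free, so the natural (transversality) condition is ∂L/∂y' |_{x=11} = 0, i.e. y'(11) = 0.
Compute y'(x) = A k sinh(k x) + B k cosh(k x), so
    y'(11) = A k sinh(k·11) + B k cosh(k·11) = 0
    ⇒ B = −A tanh(k·11) = − 2 tanh(sqrt(10)·11).
Therefore the extremal is
    y(x) = 2 cosh(sqrt(10) x) − 2 tanh(sqrt(10)·11) sinh(sqrt(10) x).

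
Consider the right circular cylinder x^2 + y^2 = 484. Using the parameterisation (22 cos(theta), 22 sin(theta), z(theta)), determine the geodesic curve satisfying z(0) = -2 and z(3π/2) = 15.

Parameterise the cylinder of radius R = 22 as
    r(θ) = (22 cos θ, 22 sin θ, z(θ)).
The arc-length element is
    ds = sqrt(484 + (dz/dθ)^2) dθ,
so the Lagrangian is L = sqrt(484 + z'^2).
L depends on z' only, not on z or θ, so ∂L/∂z = 0 and
    ∂L/∂z' = z' / sqrt(484 + z'^2).
The Euler-Lagrange equation gives
    d/dθ( z' / sqrt(484 + z'^2) ) = 0,
so z' is constant. Integrating once:
    z(θ) = a θ + b,
a helix on the cylinder (a straight line when the cylinder is unrolled). The constants a, b are determined by the endpoint conditions.
With endpoint conditions z(0) = -2 and z(3π/2) = 15: from z(0) = b we get b = -2, and a·3π/2 + -2 = 15 gives a = 34/(3π), so
    z(θ) = (34/(3π)) θ − 2.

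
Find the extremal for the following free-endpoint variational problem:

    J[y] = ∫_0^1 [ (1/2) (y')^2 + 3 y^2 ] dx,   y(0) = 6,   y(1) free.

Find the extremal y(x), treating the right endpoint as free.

The Lagrangian L = (1/2) (y')^2 + 3 y^2 gives
    ∂L/∂y = 6 y,   ∂L/∂y' = y'.
Euler-Lagrange: y'' − 6 y = 0.
With k = sqrt(6), the general solution is
    y(x) = A cosh(sqrt(6) x) + B sinh(sqrt(6) x).
Fixed left endpoint y(0) = 6 ⇒ A = 6.
The right endpoint x = 1 is free, so the natural (transversality) condition is ∂L/∂y' |_{x=1} = 0, i.e. y'(1) = 0.
Compute y'(x) = A k sinh(k x) + B k cosh(k x), so
    y'(1) = A k sinh(k·1) + B k cosh(k·1) = 0
    ⇒ B = −A tanh(k·1) = − 6 tanh(sqrt(6)·1).
Therefore the extremal is
    y(x) = 6 cosh(sqrt(6) x) − 6 tanh(sqrt(6)·1) sinh(sqrt(6) x).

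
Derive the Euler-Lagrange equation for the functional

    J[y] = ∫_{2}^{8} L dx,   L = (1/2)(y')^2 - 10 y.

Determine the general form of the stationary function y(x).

The Lagrangian is L = (1/2)(y')^2 - 10 y.
∂L/∂y = -10.
∂L/∂y' = y'.
The Euler-Lagrange equation d/dx(∂L/∂y') − ∂L/∂y = 0 becomes:
    y'' + 10 = 0
General solution: y(x) = -5 x^2 + A x + B, where A and B are arbitrary constants fixed by the endpoint conditions.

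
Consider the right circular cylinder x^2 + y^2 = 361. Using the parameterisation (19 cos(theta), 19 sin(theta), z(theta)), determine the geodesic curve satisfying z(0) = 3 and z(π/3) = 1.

Parameterise the cylinder of radius R = 19 as
    r(θ) = (19 cos θ, 19 sin θ, z(θ)).
The arc-length element is
    ds = sqrt(361 + (dz/dθ)^2) dθ,
so the Lagrangian is L = sqrt(361 + z'^2).
L depends on z' only, not on z or θ, so ∂L/∂z = 0 and
    ∂L/∂z' = z' / sqrt(361 + z'^2).
The Euler-Lagrange equation gives
    d/dθ( z' / sqrt(361 + z'^2) ) = 0,
so z' is constant. Integrating once:
    z(θ) = a θ + b,
a helix on the cylinder (a straight line when the cylinder is unrolled). The constants a, b are determined by the endpoint conditions.
With endpoint conditions z(0) = 3 and z(π/3) = 1: from z(0) = b we get b = 3, and a·π/3 + 3 = 1 gives a = -6/π, so
    z(θ) = (-6/π) θ + 3.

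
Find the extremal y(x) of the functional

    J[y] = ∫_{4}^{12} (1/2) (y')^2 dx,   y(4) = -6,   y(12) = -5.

The Lagrangian is L = (1/2) (y')^2.
Compute ∂L/∂y = 0, ∂L/∂y' = y'.
The Euler-Lagrange equation d/dx(∂L/∂y') − ∂L/∂y = 0 reduces to
    y'' = 0.
Its general solution is
    y(x) = A x + B,
with A, B fixed by the endpoint conditions.
Applying the endpoint conditions y(4) = -6 and y(12) = -5: solve A·4 + B = -6 and A·12 + B = -5. Subtracting gives A(12 − 4) = -5 − -6, so A = 1/8, and B = -6 − A·4 = -13/2. Therefore
    y(x) = (1/8) x - 13/2.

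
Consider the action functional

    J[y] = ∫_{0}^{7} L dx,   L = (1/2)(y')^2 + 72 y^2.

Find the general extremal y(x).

The Lagrangian is L = (1/2)(y')^2 + 72 y^2.
∂L/∂y = 144y.
∂L/∂y' = y'.
The Euler-Lagrange equation d/dx(∂L/∂y') − ∂L/∂y = 0 becomes:
    y'' - 144 y = 0
General solution: y(x) = A e^(12x) + B e^(-12x), where A and B are arbitrary constants fixed by the endpoint conditions.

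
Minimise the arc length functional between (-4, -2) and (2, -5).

Arc-length functional: J[y] = ∫ sqrt(1 + (y')^2) dx.
Lagrangian L = sqrt(1 + (y')^2) has no explicit y dependence, so ∂L/∂y = 0 and the Euler-Lagrange equation gives
    d/dx( y' / sqrt(1 + (y')^2) ) = 0  ⇒  y' / sqrt(1 + (y')^2) = const.
Hence y' is constant, so y(x) is affine.
Fitting the endpoints (-4, -2) and (2, -5):
    slope m = ((-5) − (-2)) / (2 − (-4)) = -1/2,
    intercept c = (-2) − m·(-4) = -4.
Extremal: y(x) = (-1/2) x - 4.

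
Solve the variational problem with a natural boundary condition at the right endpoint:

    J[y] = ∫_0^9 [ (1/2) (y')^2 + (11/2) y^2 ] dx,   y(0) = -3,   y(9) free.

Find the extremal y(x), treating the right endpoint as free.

The Lagrangian L = (1/2) (y')^2 + (11/2) y^2 gives
    ∂L/∂y = 11 y,   ∂L/∂y' = y'.
Euler-Lagrange: y'' − 11 y = 0.
With k = sqrt(11), the general solution is
    y(x) = A cosh(sqrt(11) x) + B sinh(sqrt(11) x).
Fixed left endpoint y(0) = -3 ⇒ A = -3.
The right endpoint x = 9 is free, so the natural (transversality) condition is ∂L/∂y' |_{x=9} = 0, i.e. y'(9) = 0.
Compute y'(x) = A k sinh(k x) + B k cosh(k x), so
    y'(9) = A k sinh(k·9) + B k cosh(k·9) = 0
    ⇒ B = −A tanh(k·9) = 3 tanh(sqrt(11)·9).
Therefore the extremal is
    y(x) = −3 cosh(sqrt(11) x) + 3 tanh(sqrt(11)·9) sinh(sqrt(11) x).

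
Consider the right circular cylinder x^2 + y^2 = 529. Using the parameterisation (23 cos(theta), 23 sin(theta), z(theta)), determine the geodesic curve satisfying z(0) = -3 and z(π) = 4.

Parameterise the cylinder of radius R = 23 as
    r(θ) = (23 cos θ, 23 sin θ, z(θ)).
The arc-length element is
    ds = sqrt(529 + (dz/dθ)^2) dθ,
so the Lagrangian is L = sqrt(529 + z'^2).
L depends on z' only, not on z or θ, so ∂L/∂z = 0 and
    ∂L/∂z' = z' / sqrt(529 + z'^2).
The Euler-Lagrange equation gives
    d/dθ( z' / sqrt(529 + z'^2) ) = 0,
so z' is constant. Integrating once:
    z(θ) = a θ + b,
a helix on the cylinder (a straight line when the cylinder is unrolled). The constants a, b are determined by the endpoint conditions.
With endpoint conditions z(0) = -3 and z(π) = 4: from z(0) = b we get b = -3, and a·π + -3 = 4 gives a = 7/π, so
    z(θ) = (7/π) θ − 3.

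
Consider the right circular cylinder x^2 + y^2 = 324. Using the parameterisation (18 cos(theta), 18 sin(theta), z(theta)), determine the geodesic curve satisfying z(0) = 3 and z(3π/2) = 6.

Parameterise the cylinder of radius R = 18 as
    r(θ) = (18 cos θ, 18 sin θ, z(θ)).
The arc-length element is
    ds = sqrt(324 + (dz/dθ)^2) dθ,
so the Lagrangian is L = sqrt(324 + z'^2).
L depends on z' only, not on z or θ, so ∂L/∂z = 0 and
    ∂L/∂z' = z' / sqrt(324 + z'^2).
The Euler-Lagrange equation gives
    d/dθ( z' / sqrt(324 + z'^2) ) = 0,
so z' is constant. Integrating once:
    z(θ) = a θ + b,
a helix on the cylinder (a straight line when the cylinder is unrolled). The constants a, b are determined by the endpoint conditions.
With endpoint conditions z(0) = 3 and z(3π/2) = 6: from z(0) = b we get b = 3, and a·3π/2 + 3 = 6 gives a = 2/π, so
    z(θ) = (2/π) θ + 3.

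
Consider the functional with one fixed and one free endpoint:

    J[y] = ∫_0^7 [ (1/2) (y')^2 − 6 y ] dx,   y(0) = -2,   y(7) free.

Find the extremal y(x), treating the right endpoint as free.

The Lagrangian L = (1/2) (y')^2 − 6 y gives
    ∂L/∂y = −6,   ∂L/∂y' = y'.
Euler-Lagrange: d/dx(y') − (−6) = 0, i.e. y'' + 6 = 0, so
    y(x) = −(6/2) x^2 + C1 x + C2.
Fixed left endpoint y(0) = -2 ⇒ C2 = -2.
The right endpoint x = 7 is free, so the natural (transversality) condition is ∂L/∂y' |_{x=7} = 0, i.e. y'(7) = 0.
Compute y'(x) = −6 x + C1, so y'(7) = −42 + C1 = 0 ⇒ C1 = 42.
Therefore the extremal is
    y(x) = −3 x^2 + 42 x − 2.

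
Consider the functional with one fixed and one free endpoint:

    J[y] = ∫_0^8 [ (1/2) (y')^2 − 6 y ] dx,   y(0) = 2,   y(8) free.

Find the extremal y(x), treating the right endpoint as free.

The Lagrangian L = (1/2) (y')^2 − 6 y gives
    ∂L/∂y = −6,   ∂L/∂y' = y'.
Euler-Lagrange: d/dx(y') − (−6) = 0, i.e. y'' + 6 = 0, so
    y(x) = −(6/2) x^2 + C1 x + C2.
Fixed left endpoint y(0) = 2 ⇒ C2 = 2.
The right endpoint x = 8 is free, so the natural (transversality) condition is ∂L/∂y' |_{x=8} = 0, i.e. y'(8) = 0.
Compute y'(x) = −6 x + C1, so y'(8) = −48 + C1 = 0 ⇒ C1 = 48.
Therefore the extremal is
    y(x) = −3 x^2 + 48 x + 2.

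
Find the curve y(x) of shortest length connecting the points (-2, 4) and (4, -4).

Arc-length functional: J[y] = ∫ sqrt(1 + (y')^2) dx.
Lagrangian L = sqrt(1 + (y')^2) has no explicit y dependence, so ∂L/∂y = 0 and the Euler-Lagrange equation gives
    d/dx( y' / sqrt(1 + (y')^2) ) = 0  ⇒  y' / sqrt(1 + (y')^2) = const.
Hence y' is constant, so y(x) is affine.
Fitting the endpoints (-2, 4) and (4, -4):
    slope m = ((-4) − 4) / (4 − (-2)) = -4/3,
    intercept c = 4 − m·(-2) = 4/3.
Extremal: y(x) = (-4/3) x + 4/3.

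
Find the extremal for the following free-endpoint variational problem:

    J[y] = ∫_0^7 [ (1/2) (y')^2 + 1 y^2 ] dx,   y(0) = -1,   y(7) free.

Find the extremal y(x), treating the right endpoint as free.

The Lagrangian L = (1/2) (y')^2 + 1 y^2 gives
    ∂L/∂y = 2 y,   ∂L/∂y' = y'.
Euler-Lagrange: y'' − 2 y = 0.
With k = sqrt(2), the general solution is
    y(x) = A cosh(sqrt(2) x) + B sinh(sqrt(2) x).
Fixed left endpoint y(0) = -1 ⇒ A = -1.
The right endpoint x = 7 is free, so the natural (transversality) condition is ∂L/∂y' |_{x=7} = 0, i.e. y'(7) = 0.
Compute y'(x) = A k sinh(k x) + B k cosh(k x), so
    y'(7) = A k sinh(k·7) + B k cosh(k·7) = 0
    ⇒ B = −A tanh(k·7) = tanh(sqrt(2)·7).
Therefore the extremal is
    y(x) = −cosh(sqrt(2) x) + tanh(sqrt(2)·7) sinh(sqrt(2) x).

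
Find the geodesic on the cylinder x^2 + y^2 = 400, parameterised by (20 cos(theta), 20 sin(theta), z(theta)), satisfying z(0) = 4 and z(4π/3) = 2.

Parameterise the cylinder of radius R = 20 as
    r(θ) = (20 cos θ, 20 sin θ, z(θ)).
The arc-length element is
    ds = sqrt(400 + (dz/dθ)^2) dθ,
so the Lagrangian is L = sqrt(400 + z'^2).
L depends on z' only, not on z or θ, so ∂L/∂z = 0 and
    ∂L/∂z' = z' / sqrt(400 + z'^2).
The Euler-Lagrange equation gives
    d/dθ( z' / sqrt(400 + z'^2) ) = 0,
so z' is constant. Integrating once:
    z(θ) = a θ + b,
a helix on the cylinder (a straight line when the cylinder is unrolled). The constants a, b are determined by the endpoint conditions.
With endpoint conditions z(0) = 4 and z(4π/3) = 2: from z(0) = b we get b = 4, and a·4π/3 + 4 = 2 gives a = -3/(2π), so
    z(θ) = (-3/(2π)) θ + 4.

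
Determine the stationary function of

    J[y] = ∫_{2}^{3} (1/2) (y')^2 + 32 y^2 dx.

The Lagrangian is L = (1/2) (y')^2 + 32 y^2.
Compute ∂L/∂y = 64y, ∂L/∂y' = y'.
The Euler-Lagrange equation d/dx(∂L/∂y') − ∂L/∂y = 0 reduces to
    y'' − 64 y = 0.
Its general solution is
    y(x) = A e^(8x) + B e^(−8x),
with A, B fixed by the endpoint conditions.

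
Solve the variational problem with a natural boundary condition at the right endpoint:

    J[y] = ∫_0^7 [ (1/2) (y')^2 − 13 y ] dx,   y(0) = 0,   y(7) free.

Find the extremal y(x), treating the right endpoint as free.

The Lagrangian L = (1/2) (y')^2 − 13 y gives
    ∂L/∂y = −13,   ∂L/∂y' = y'.
Euler-Lagrange: d/dx(y') − (−13) = 0, i.e. y'' + 13 = 0, so
    y(x) = −(13/2) x^2 + C1 x + C2.
Fixed left endpoint y(0) = 0 ⇒ C2 = 0.
The right endpoint x = 7 is free, so the natural (transversality) condition is ∂L/∂y' |_{x=7} = 0, i.e. y'(7) = 0.
Compute y'(x) = −13 x + C1, so y'(7) = −91 + C1 = 0 ⇒ C1 = 91.
Therefore the extremal is
    y(x) = −(13/2) x^2 + 91 x.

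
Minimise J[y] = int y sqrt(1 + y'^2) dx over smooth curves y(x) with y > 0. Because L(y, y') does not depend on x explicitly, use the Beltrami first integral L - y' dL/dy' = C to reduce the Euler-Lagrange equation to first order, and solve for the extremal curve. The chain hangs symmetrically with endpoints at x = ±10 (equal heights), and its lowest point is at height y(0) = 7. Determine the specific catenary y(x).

The Lagrangian L(y, y') = y sqrt(1 + y'^2) has no explicit x dependence, so the Beltrami identity applies:
    L − y' ∂L/∂y' = C.
Compute ∂L/∂y' = y · y' / sqrt(1 + y'^2). Then
    L − y' ∂L/∂y'
    = y sqrt(1 + y'^2) − y · y'^2 / sqrt(1 + y'^2)
    = y (1 + y'^2 − y'^2) / sqrt(1 + y'^2)
    = y / sqrt(1 + y'^2) = C.
Squaring gives y^2 = C^2 (1 + y'^2), i.e.
    y'^2 = y^2 / C^2 − 1.
Separating variables,
    dy / sqrt(y^2 − C^2) = dx / C,
and integrating gives arccosh(y / C) = (x − a)/C, so
    y(x) = C cosh((x − a)/C),
the catenary. The constants C and a are fixed by the two endpoint conditions (and, for the hanging-chain problem, the length constraint selects C).
Now fit the given data. The endpoints x = ±10 are symmetric at equal height, so the catenary is even about its minimum: a = 0 and y(x) = C cosh(x/C). The lowest point is y(0) = C cosh(0) = C, and we are told y(0) = 7, so C = 7. Therefore
    y(x) = 7 cosh(x/7),
and at the endpoints
    y(±10) = 7 cosh(10/7).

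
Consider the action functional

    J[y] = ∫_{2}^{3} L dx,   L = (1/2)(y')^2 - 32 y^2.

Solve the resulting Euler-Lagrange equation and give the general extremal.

The Lagrangian is L = (1/2)(y')^2 - 32 y^2.
∂L/∂y = -64y.
∂L/∂y' = y'.
The Euler-Lagrange equation d/dx(∂L/∂y') − ∂L/∂y = 0 becomes:
    y'' + 64 y = 0
General solution: y(x) = A sin(8x) + B cos(8x), where A and B are arbitrary constants fixed by the endpoint conditions.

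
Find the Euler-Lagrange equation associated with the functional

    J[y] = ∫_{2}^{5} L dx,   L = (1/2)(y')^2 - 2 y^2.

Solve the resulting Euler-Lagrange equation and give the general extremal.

The Lagrangian is L = (1/2)(y')^2 - 2 y^2.
∂L/∂y = -4y.
∂L/∂y' = y'.
The Euler-Lagrange equation d/dx(∂L/∂y') − ∂L/∂y = 0 becomes:
    y'' + 4 y = 0
General solution: y(x) = A sin(2x) + B cos(2x), where A and B are arbitrary constants fixed by the endpoint conditions.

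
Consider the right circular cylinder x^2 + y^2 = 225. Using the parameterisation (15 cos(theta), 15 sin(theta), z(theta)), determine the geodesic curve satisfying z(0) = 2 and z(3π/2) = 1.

Parameterise the cylinder of radius R = 15 as
    r(θ) = (15 cos θ, 15 sin θ, z(θ)).
The arc-length element is
    ds = sqrt(225 + (dz/dθ)^2) dθ,
so the Lagrangian is L = sqrt(225 + z'^2).
L depends on z' only, not on z or θ, so ∂L/∂z = 0 and
    ∂L/∂z' = z' / sqrt(225 + z'^2).
The Euler-Lagrange equation gives
    d/dθ( z' / sqrt(225 + z'^2) ) = 0,
so z' is constant. Integrating once:
    z(θ) = a θ + b,
a helix on the cylinder (a straight line when the cylinder is unrolled). The constants a, b are determined by the endpoint conditions.
With endpoint conditions z(0) = 2 and z(3π/2) = 1: from z(0) = b we get b = 2, and a·3π/2 + 2 = 1 gives a = -2/(3π), so
    z(θ) = (-2/(3π)) θ + 2.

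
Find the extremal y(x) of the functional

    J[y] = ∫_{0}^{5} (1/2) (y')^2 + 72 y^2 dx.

The Lagrangian is L = (1/2) (y')^2 + 72 y^2.
Compute ∂L/∂y = 144y, ∂L/∂y' = y'.
The Euler-Lagrange equation d/dx(∂L/∂y') − ∂L/∂y = 0 reduces to
    y'' − 144 y = 0.
Its general solution is
    y(x) = A e^(12x) + B e^(−12x),
with A, B fixed by the endpoint conditions.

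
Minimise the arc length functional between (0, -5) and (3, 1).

Arc-length functional: J[y] = ∫ sqrt(1 + (y')^2) dx.
Lagrangian L = sqrt(1 + (y')^2) has no explicit y dependence, so ∂L/∂y = 0 and the Euler-Lagrange equation gives
    d/dx( y' / sqrt(1 + (y')^2) ) = 0  ⇒  y' / sqrt(1 + (y')^2) = const.
Hence y' is constant, so y(x) is affine.
Fitting the endpoints (0, -5) and (3, 1):
    slope m = (1 − (-5)) / (3 − 0) = 2,
    intercept c = (-5) − m·0 = -5.
Extremal: y(x) = 2 x - 5.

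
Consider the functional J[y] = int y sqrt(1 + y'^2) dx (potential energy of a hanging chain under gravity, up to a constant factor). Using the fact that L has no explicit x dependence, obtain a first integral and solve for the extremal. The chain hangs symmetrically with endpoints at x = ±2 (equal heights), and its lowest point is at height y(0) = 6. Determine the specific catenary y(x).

The Lagrangian L(y, y') = y sqrt(1 + y'^2) has no explicit x dependence, so the Beltrami identity applies:
    L − y' ∂L/∂y' = C.
Compute ∂L/∂y' = y · y' / sqrt(1 + y'^2). Then
    L − y' ∂L/∂y'
    = y sqrt(1 + y'^2) − y · y'^2 / sqrt(1 + y'^2)
    = y (1 + y'^2 − y'^2) / sqrt(1 + y'^2)
    = y / sqrt(1 + y'^2) = C.
Squaring gives y^2 = C^2 (1 + y'^2), i.e.
    y'^2 = y^2 / C^2 − 1.
Separating variables,
    dy / sqrt(y^2 − C^2) = dx / C,
and integrating gives arccosh(y / C) = (x − a)/C, so
    y(x) = C cosh((x − a)/C),
the catenary. The constants C and a are fixed by the two endpoint conditions (and, for the hanging-chain problem, the length constraint selects C).
Now fit the given data. The endpoints x = ±2 are symmetric at equal height, so the catenary is even about its minimum: a = 0 and y(x) = C cosh(x/C). The lowest point is y(0) = C cosh(0) = C, and we are told y(0) = 6, so C = 6. Therefore
    y(x) = 6 cosh(x/6),
and at the endpoints
    y(±2) = 6 cosh(2/6).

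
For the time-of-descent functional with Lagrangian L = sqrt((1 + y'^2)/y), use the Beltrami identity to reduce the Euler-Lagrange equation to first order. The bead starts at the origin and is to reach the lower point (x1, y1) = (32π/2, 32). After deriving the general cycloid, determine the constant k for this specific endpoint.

The Lagrangian L = sqrt((1 + y'^2) / y) has no explicit x dependence, so the Beltrami identity applies:
    L − y' ∂L/∂y' = C.
Compute ∂L/∂y' = y' / sqrt(y (1 + y'^2)).
Substitute:
    sqrt((1 + y'^2)/y) − y'·y' / sqrt(y (1 + y'^2))
    = (1 + y'^2) / sqrt(y (1 + y'^2)) − y'^2 / sqrt(y (1 + y'^2))
    = 1 / sqrt(y (1 + y'^2)) = C.
Squaring and rearranging gives the first integral
    y (1 + y'^2) = 1/C^2 =: k   (constant).
Solving this first-order ODE by the substitution
    y = (k/2)(1 − cos θ)
yields the cycloid parameterisation
    x(θ) = (k/2)(θ − sin θ),   y(θ) = (k/2)(1 − cos θ).
The constant k is fixed by the endpoint condition.
Now fit the given lower endpoint (x1, y1) = (32π/2, 32). At the bottom of the first arch (θ = π), the parametric equations give
    y(π) = (k/2)(1 − cos π) = k,
    x(π) = (k/2)(π − sin π) = kπ/2.
Matching y(π) = 32 gives k = 32, consistent with x(π) = 32π/2. Therefore the specific cycloid is
    x(θ) = (32/2)(θ − sin θ),   y(θ) = (32/2)(1 − cos θ).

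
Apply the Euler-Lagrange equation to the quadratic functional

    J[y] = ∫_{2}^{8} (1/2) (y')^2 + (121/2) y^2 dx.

The Lagrangian is L = (1/2) (y')^2 + (121/2) y^2.
Compute ∂L/∂y = 121y, ∂L/∂y' = y'.
The Euler-Lagrange equation d/dx(∂L/∂y') − ∂L/∂y = 0 reduces to
    y'' − 121 y = 0.
Its general solution is
    y(x) = A e^(11x) + B e^(−11x),
with A, B fixed by the endpoint conditions.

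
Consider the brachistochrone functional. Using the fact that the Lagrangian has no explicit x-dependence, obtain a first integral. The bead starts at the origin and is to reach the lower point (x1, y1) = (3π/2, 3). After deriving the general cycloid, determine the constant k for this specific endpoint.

The Lagrangian L = sqrt((1 + y'^2) / y) has no explicit x dependence, so the Beltrami identity applies:
    L − y' ∂L/∂y' = C.
Compute ∂L/∂y' = y' / sqrt(y (1 + y'^2)).
Substitute:
    sqrt((1 + y'^2)/y) − y'·y' / sqrt(y (1 + y'^2))
    = (1 + y'^2) / sqrt(y (1 + y'^2)) − y'^2 / sqrt(y (1 + y'^2))
    = 1 / sqrt(y (1 + y'^2)) = C.
Squaring and rearranging gives the first integral
    y (1 + y'^2) = 1/C^2 =: k   (constant).
Solving this first-order ODE by the substitution
    y = (k/2)(1 − cos θ)
yields the cycloid parameterisation
    x(θ) = (k/2)(θ − sin θ),   y(θ) = (k/2)(1 − cos θ).
The constant k is fixed by the endpoint condition.
Now fit the given lower endpoint (x1, y1) = (3π/2, 3). At the bottom of the first arch (θ = π), the parametric equations give
    y(π) = (k/2)(1 − cos π) = k,
    x(π) = (k/2)(π − sin π) = kπ/2.
Matching y(π) = 3 gives k = 3, consistent with x(π) = 3π/2. Therefore the specific cycloid is
    x(θ) = (3/2)(θ − sin θ),   y(θ) = (3/2)(1 − cos θ).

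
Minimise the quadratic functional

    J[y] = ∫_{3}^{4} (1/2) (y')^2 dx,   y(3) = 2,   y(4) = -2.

The Lagrangian is L = (1/2) (y')^2.
Compute ∂L/∂y = 0, ∂L/∂y' = y'.
The Euler-Lagrange equation d/dx(∂L/∂y') − ∂L/∂y = 0 reduces to
    y'' = 0.
Its general solution is
    y(x) = A x + B,
with A, B fixed by the endpoint conditions.
Applying the endpoint conditions y(3) = 2 and y(4) = -2: solve A·3 + B = 2 and A·4 + B = -2. Subtracting gives A(4 − 3) = -2 − 2, so A = -4, and B = 2 − A·3 = 14. Therefore
    y(x) = -4 x + 14.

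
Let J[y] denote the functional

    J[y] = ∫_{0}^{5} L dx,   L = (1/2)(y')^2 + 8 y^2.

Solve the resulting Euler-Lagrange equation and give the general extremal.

The Lagrangian is L = (1/2)(y')^2 + 8 y^2.
∂L/∂y = 16y.
∂L/∂y' = y'.
The Euler-Lagrange equation d/dx(∂L/∂y') − ∂L/∂y = 0 becomes:
    y'' - 16 y = 0
General solution: y(x) = A e^(4x) + B e^(-4x), where A and B are arbitrary constants fixed by the endpoint conditions.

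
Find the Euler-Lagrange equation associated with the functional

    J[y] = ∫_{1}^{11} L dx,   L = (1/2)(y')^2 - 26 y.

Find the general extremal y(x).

The Lagrangian is L = (1/2)(y')^2 - 26 y.
∂L/∂y = -26.
∂L/∂y' = y'.
The Euler-Lagrange equation d/dx(∂L/∂y') − ∂L/∂y = 0 becomes:
    y'' + 26 = 0
General solution: y(x) = -13 x^2 + A x + B, where A and B are arbitrary constants fixed by the endpoint conditions.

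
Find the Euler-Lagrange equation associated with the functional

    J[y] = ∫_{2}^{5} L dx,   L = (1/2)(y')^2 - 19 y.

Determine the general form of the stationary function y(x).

The Lagrangian is L = (1/2)(y')^2 - 19 y.
∂L/∂y = -19.
∂L/∂y' = y'.
The Euler-Lagrange equation d/dx(∂L/∂y') − ∂L/∂y = 0 becomes:
    y'' + 19 = 0
General solution: y(x) = -(19/2) x^2 + A x + B, where A and B are arbitrary constants fixed by the endpoint conditions.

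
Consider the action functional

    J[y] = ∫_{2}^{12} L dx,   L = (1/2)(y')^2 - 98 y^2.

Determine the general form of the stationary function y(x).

The Lagrangian is L = (1/2)(y')^2 - 98 y^2.
∂L/∂y = -196y.
∂L/∂y' = y'.
The Euler-Lagrange equation d/dx(∂L/∂y') − ∂L/∂y = 0 becomes:
    y'' + 196 y = 0
General solution: y(x) = A sin(14x) + B cos(14x), where A and B are arbitrary constants fixed by the endpoint conditions.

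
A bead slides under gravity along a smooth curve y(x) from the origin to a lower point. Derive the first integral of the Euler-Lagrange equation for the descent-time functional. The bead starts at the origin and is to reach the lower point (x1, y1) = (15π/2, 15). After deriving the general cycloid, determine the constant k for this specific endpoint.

The Lagrangian L = sqrt((1 + y'^2) / y) has no explicit x dependence, so the Beltrami identity applies:
    L − y' ∂L/∂y' = C.
Compute ∂L/∂y' = y' / sqrt(y (1 + y'^2)).
Substitute:
    sqrt((1 + y'^2)/y) − y'·y' / sqrt(y (1 + y'^2))
    = (1 + y'^2) / sqrt(y (1 + y'^2)) − y'^2 / sqrt(y (1 + y'^2))
    = 1 / sqrt(y (1 + y'^2)) = C.
Squaring and rearranging gives the first integral
    y (1 + y'^2) = 1/C^2 =: k   (constant).
Solving this first-order ODE by the substitution
    y = (k/2)(1 − cos θ)
yields the cycloid parameterisation
    x(θ) = (k/2)(θ − sin θ),   y(θ) = (k/2)(1 − cos θ).
The constant k is fixed by the endpoint condition.
Now fit the given lower endpoint (x1, y1) = (15π/2, 15). At the bottom of the first arch (θ = π), the parametric equations give
    y(π) = (k/2)(1 − cos π) = k,
    x(π) = (k/2)(π − sin π) = kπ/2.
Matching y(π) = 15 gives k = 15, consistent with x(π) = 15π/2. Therefore the specific cycloid is
    x(θ) = (15/2)(θ − sin θ),   y(θ) = (15/2)(1 − cos θ).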